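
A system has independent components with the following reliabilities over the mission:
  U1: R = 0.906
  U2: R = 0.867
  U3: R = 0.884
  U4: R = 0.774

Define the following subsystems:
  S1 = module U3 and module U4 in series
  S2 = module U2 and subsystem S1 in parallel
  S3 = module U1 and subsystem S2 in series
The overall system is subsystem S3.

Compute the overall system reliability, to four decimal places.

Series (U3 and U4): 0.884000 × 0.774000 = 0.684216
Parallel (U2 and [0.684216]): 1 − (1 − 0.867000)(1 − 0.684216) = 0.958001
Series (U1 and [0.958001]): 0.906000 × 0.958001 = 0.8679

0.8679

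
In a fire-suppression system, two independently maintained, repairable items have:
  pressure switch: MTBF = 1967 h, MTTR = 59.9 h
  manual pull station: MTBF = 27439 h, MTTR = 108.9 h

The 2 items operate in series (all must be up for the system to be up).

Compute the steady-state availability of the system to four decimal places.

A(pressure switch) = MTBF/(MTBF+MTTR) = 1967/(1967+59.9) = 0.970447
A(manual pull station) = MTBF/(MTBF+MTTR) = 27439/(27439+108.9) = 0.996047
Series availability: 0.970447 × 0.996047 = 0.9666

0.9666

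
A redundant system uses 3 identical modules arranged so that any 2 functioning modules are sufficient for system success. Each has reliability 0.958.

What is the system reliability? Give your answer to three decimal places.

0.995

R = Σ_{i=2}^{3} C(3,i) p^i (1−p)^{3−i} with p = 0.958
C(3,2)·0.958^2·0.042^1 = 0.11564
C(3,3)·0.958^3·0.042^0 = 0.87922
Sum = 0.995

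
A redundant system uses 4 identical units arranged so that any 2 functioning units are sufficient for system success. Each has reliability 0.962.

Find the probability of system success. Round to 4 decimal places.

R = Σ_{i=2}^{4} C(4,i) p^i (1−p)^{4−i} with p = 0.962
C(4,2)·0.962^2·0.038^2 = 0.008018
C(4,3)·0.962^3·0.038^1 = 0.135322
C(4,4)·0.962^4·0.038^0 = 0.856447
Sum = 0.9998

0.9998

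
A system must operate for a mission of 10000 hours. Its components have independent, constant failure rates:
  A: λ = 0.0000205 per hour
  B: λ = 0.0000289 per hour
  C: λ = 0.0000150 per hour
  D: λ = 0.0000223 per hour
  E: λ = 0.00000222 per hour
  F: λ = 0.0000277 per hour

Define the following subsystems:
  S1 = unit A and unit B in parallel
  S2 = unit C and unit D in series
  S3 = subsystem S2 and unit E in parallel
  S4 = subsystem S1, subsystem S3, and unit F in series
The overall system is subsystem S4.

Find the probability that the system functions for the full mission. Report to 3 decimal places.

0.718

R(A) = exp(−0.0000205 × 10000) = 0.81465
R(B) = exp(−0.0000289 × 10000) = 0.74901
R(C) = exp(−0.0000150 × 10000) = 0.86071
R(D) = exp(−0.0000223 × 10000) = 0.80011
R(E) = exp(−0.00000222 × 10000) = 0.97804
R(F) = exp(−0.0000277 × 10000) = 0.75805
Parallel (A and B): 1 − (1 − 0.81465)(1 − 0.74901) = 0.95348
Series (C and D): 0.86071 × 0.80011 = 0.68866
Parallel ([0.68866] and E): 1 − (1 − 0.68866)(1 − 0.97804) = 0.99316
Series ([0.95348], [0.99316], and F): 0.95348 × 0.99316 × 0.75805 = 0.718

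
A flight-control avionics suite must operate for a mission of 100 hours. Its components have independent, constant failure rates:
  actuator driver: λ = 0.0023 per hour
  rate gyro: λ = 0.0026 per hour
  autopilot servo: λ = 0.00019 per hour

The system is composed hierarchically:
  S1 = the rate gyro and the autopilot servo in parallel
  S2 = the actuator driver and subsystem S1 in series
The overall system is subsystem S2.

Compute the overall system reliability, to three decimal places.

0.791

R(actuator driver) = exp(−0.0023 × 100) = 0.79453
R(rate gyro) = exp(−0.0026 × 100) = 0.77105
R(autopilot servo) = exp(−0.00019 × 100) = 0.98118
Parallel (rate gyro and autopilot servo): 1 − (1 − 0.77105)(1 − 0.98118) = 0.99569
Series (actuator driver and [0.99569]): 0.79453 × 0.99569 = 0.791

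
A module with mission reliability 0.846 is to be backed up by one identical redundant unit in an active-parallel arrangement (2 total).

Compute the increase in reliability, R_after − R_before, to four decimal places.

R_before = 0.846
R_after = 1 − (1 − 0.846)^2 = 0.9763
ΔR = 0.9763 − 0.846 = 0.1303

0.1303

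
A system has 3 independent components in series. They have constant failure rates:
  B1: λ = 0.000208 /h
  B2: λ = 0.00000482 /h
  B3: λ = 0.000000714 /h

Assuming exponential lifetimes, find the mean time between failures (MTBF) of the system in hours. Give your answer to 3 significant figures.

4680

Series of exponential components: λ_sys = Σ λ_i
λ_sys = 0.000208 + 0.00000482 + 0.000000714 = 2.1353e-04 /h
MTBF = 1 / λ_sys = 4680 h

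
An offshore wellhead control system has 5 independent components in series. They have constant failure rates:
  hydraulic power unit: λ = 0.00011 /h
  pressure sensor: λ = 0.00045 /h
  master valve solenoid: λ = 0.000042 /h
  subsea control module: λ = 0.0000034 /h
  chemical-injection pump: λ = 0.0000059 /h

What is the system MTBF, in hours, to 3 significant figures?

Series of exponential components: λ_sys = Σ λ_i
λ_sys = 0.00011 + 0.00045 + 0.000042 + 0.0000034 + 0.0000059 = 6.1130e-04 /h
MTBF = 1 / λ_sys = 1640 h

1640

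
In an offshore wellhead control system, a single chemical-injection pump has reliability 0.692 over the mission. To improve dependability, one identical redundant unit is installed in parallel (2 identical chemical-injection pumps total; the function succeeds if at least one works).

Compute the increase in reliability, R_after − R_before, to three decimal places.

0.213

R_before = 0.692
R_after = 1 − (1 − 0.692)^2 = 0.905
ΔR = 0.905 − 0.692 = 0.213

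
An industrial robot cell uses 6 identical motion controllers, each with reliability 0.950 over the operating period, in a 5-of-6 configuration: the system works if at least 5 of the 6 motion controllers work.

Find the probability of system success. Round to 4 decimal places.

0.9672

R = Σ_{i=5}^{6} C(6,i) p^i (1−p)^{6−i} with p = 0.950
C(6,5)·0.950^5·0.050^1 = 0.232134
C(6,6)·0.950^6·0.050^0 = 0.735092
Sum = 0.9672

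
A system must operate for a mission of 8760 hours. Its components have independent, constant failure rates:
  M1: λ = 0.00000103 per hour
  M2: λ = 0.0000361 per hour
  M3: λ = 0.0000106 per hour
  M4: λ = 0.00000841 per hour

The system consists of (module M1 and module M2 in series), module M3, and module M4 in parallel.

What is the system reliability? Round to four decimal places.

R(M1) = exp(−0.00000103 × 8760) = 0.991018
R(M2) = exp(−0.0000361 × 8760) = 0.728887
R(M3) = exp(−0.0000106 × 8760) = 0.911325
R(M4) = exp(−0.00000841 × 8760) = 0.928977
Series (M1 and M2): 0.991018 × 0.728887 = 0.722340
Parallel ([0.722340], M3, and M4): 1 − (1 − 0.722340)(1 − 0.911325)(1 − 0.928977) = 0.9983

0.9983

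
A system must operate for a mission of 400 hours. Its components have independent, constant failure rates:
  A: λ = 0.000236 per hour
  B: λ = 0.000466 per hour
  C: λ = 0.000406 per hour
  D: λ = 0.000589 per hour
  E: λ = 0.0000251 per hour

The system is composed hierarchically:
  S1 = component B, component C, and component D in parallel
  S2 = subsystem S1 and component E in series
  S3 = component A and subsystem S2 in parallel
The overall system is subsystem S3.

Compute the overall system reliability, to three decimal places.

0.999

R(A) = exp(−0.000236 × 400) = 0.90992
R(B) = exp(−0.000466 × 400) = 0.82994
R(C) = exp(−0.000406 × 400) = 0.85010
R(D) = exp(−0.000589 × 400) = 0.79010
R(E) = exp(−0.0000251 × 400) = 0.99001
Parallel (B, C, and D): 1 − (1 − 0.82994)(1 − 0.85010)(1 − 0.79010) = 0.99465
Series ([0.99465] and E): 0.99465 × 0.99001 = 0.98471
Parallel (A and [0.98471]): 1 − (1 − 0.90992)(1 − 0.98471) = 0.999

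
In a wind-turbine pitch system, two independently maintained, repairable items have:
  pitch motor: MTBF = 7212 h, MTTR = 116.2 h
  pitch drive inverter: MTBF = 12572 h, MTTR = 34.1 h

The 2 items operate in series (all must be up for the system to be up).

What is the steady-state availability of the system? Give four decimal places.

0.9815

A(pitch motor) = MTBF/(MTBF+MTTR) = 7212/(7212+116.2) = 0.984143
A(pitch drive inverter) = MTBF/(MTBF+MTTR) = 12572/(12572+34.1) = 0.997295
Series availability: 0.984143 × 0.997295 = 0.9815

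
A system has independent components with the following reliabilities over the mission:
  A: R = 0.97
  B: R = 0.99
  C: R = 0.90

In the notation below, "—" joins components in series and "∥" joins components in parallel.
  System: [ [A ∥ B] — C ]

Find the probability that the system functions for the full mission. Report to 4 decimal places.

0.8997

Parallel (A and B): 1 − (1 − 0.970000)(1 − 0.990000) = 0.999700
Series ([0.999700] and C): 0.999700 × 0.900000 = 0.8997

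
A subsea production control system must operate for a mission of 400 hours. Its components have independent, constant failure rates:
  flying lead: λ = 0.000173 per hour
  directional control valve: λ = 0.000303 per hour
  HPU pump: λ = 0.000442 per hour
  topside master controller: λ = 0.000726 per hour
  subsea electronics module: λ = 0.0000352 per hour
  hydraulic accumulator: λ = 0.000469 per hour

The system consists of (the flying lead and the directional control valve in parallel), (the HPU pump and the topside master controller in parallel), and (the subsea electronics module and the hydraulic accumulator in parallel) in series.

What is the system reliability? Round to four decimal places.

R(flying lead) = exp(−0.000173 × 400) = 0.933140
R(directional control valve) = exp(−0.000303 × 400) = 0.885857
R(HPU pump) = exp(−0.000442 × 400) = 0.837947
R(topside master controller) = exp(−0.000726 × 400) = 0.747964
R(subsea electronics module) = exp(−0.0000352 × 400) = 0.986019
R(hydraulic accumulator) = exp(−0.000469 × 400) = 0.828946
Parallel (flying lead and directional control valve): 1 − (1 − 0.933140)(1 − 0.885857) = 0.992368
Parallel (HPU pump and topside master controller): 1 − (1 − 0.837947)(1 − 0.747964) = 0.959157
Parallel (subsea electronics module and hydraulic accumulator): 1 − (1 − 0.986019)(1 − 0.828946) = 0.997608
Series ([0.992368], [0.959157], and [0.997608]): 0.992368 × 0.959157 × 0.997608 = 0.9496

0.9496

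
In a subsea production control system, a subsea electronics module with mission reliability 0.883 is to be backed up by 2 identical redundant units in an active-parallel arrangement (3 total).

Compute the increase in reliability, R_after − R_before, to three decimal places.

R_before = 0.883
R_after = 1 − (1 − 0.883)^3 = 0.998
ΔR = 0.998 − 0.883 = 0.115

0.115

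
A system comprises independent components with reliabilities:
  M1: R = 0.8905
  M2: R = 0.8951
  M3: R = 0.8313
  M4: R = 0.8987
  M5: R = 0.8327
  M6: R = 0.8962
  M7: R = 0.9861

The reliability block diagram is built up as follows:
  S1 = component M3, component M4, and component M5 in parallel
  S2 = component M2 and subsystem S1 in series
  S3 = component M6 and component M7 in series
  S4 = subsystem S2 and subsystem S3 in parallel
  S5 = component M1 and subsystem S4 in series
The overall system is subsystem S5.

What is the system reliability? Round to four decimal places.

0.8794

Parallel (M3, M4, and M5): 1 − (1 − 0.831300)(1 − 0.898700)(1 − 0.832700) = 0.997141
Series (M2 and [0.997141]): 0.895100 × 0.997141 = 0.892541
Series (M6 and M7): 0.896200 × 0.986100 = 0.883743
Parallel ([0.892541] and [0.883743]): 1 − (1 − 0.892541)(1 − 0.883743) = 0.987507
Series (M1 and [0.987507]): 0.890500 × 0.987507 = 0.8794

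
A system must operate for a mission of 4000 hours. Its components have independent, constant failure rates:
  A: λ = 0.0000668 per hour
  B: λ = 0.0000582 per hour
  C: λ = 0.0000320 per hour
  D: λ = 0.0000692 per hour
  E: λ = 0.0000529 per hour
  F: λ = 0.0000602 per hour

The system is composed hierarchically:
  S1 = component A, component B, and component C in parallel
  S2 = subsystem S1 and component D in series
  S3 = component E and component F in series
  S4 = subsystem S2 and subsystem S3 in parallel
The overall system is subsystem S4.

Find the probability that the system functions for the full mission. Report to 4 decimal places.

0.9104

R(A) = exp(−0.0000668 × 4000) = 0.765520
R(B) = exp(−0.0000582 × 4000) = 0.792312
R(C) = exp(−0.0000320 × 4000) = 0.879853
R(D) = exp(−0.0000692 × 4000) = 0.758206
R(E) = exp(−0.0000529 × 4000) = 0.809288
R(F) = exp(−0.0000602 × 4000) = 0.785999
Parallel (A, B, and C): 1 − (1 − 0.765520)(1 − 0.792312)(1 − 0.879853) = 0.994149
Series ([0.994149] and D): 0.994149 × 0.758206 = 0.753770
Series (E and F): 0.809288 × 0.785999 = 0.636100
Parallel ([0.753770] and [0.636100]): 1 − (1 − 0.753770)(1 − 0.636100) = 0.9104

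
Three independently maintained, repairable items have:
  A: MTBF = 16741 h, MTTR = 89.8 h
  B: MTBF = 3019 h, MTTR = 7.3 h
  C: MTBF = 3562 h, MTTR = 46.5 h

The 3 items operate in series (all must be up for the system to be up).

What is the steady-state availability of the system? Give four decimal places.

A(A) = MTBF/(MTBF+MTTR) = 16741/(16741+89.8) = 0.994665
A(B) = MTBF/(MTBF+MTTR) = 3019/(3019+7.3) = 0.997588
A(C) = MTBF/(MTBF+MTTR) = 3562/(3562+46.5) = 0.987114
Series availability: 0.994665 × 0.997588 × 0.987114 = 0.9795

0.9795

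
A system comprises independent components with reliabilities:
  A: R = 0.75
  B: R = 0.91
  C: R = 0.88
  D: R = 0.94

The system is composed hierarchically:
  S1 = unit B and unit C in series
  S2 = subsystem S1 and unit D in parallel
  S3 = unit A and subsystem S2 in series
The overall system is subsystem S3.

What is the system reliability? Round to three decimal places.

Series (B and C): 0.91000 × 0.88000 = 0.80080
Parallel ([0.80080] and D): 1 − (1 − 0.80080)(1 − 0.94000) = 0.98805
Series (A and [0.98805]): 0.75000 × 0.98805 = 0.741

0.741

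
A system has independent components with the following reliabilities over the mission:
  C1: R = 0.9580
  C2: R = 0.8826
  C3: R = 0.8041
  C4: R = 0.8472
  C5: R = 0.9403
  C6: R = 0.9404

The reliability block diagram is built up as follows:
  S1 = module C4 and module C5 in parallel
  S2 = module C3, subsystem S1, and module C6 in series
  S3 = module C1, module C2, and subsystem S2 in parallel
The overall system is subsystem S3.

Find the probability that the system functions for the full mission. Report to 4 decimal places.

Parallel (C4 and C5): 1 − (1 − 0.847200)(1 − 0.940300) = 0.990878
Series (C3, [0.990878], and C6): 0.804100 × 0.990878 × 0.940400 = 0.749278
Parallel (C1, C2, and [0.749278]): 1 − (1 − 0.958000)(1 − 0.882600)(1 − 0.749278) = 0.9988

0.9988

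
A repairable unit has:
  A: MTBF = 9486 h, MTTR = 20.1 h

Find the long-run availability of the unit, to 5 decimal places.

A(A) = MTBF/(MTBF+MTTR) = 9486/(9486+20.1) = 0.99789

0.99789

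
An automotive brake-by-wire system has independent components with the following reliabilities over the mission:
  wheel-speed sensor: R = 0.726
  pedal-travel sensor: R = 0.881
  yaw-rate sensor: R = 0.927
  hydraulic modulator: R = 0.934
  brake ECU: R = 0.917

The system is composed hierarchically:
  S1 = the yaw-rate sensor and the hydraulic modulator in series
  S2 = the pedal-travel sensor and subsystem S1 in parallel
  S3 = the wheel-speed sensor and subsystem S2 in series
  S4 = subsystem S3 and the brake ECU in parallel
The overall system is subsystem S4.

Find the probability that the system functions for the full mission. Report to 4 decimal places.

Series (yaw-rate sensor and hydraulic modulator): 0.927000 × 0.934000 = 0.865818
Parallel (pedal-travel sensor and [0.865818]): 1 − (1 − 0.881000)(1 − 0.865818) = 0.984032
Series (wheel-speed sensor and [0.984032]): 0.726000 × 0.984032 = 0.714407
Parallel ([0.714407] and brake ECU): 1 − (1 − 0.714407)(1 − 0.917000) = 0.9763

0.9763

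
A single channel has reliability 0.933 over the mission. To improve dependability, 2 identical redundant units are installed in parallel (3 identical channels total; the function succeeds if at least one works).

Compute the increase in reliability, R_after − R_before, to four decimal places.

0.0667

R_before = 0.933
R_after = 1 − (1 − 0.933)^3 = 0.9997
ΔR = 0.9997 − 0.933 = 0.0667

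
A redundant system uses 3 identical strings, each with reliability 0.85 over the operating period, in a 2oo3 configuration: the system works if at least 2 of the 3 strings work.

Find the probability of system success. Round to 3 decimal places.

R = Σ_{i=2}^{3} C(3,i) p^i (1−p)^{3−i} with p = 0.85
C(3,2)·0.85^2·0.15^1 = 0.32513
C(3,3)·0.85^3·0.15^0 = 0.61413
Sum = 0.939

0.939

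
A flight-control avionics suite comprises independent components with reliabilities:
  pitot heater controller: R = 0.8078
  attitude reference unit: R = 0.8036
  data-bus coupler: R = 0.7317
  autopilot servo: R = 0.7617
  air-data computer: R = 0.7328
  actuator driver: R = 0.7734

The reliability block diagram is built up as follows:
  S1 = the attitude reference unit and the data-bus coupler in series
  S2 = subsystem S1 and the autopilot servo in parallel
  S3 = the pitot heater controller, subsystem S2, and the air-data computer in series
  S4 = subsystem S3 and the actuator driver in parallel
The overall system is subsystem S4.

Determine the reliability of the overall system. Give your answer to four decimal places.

Series (attitude reference unit and data-bus coupler): 0.803600 × 0.731700 = 0.587994
Parallel ([0.587994] and autopilot servo): 1 − (1 − 0.587994)(1 − 0.761700) = 0.901819
Series (pitot heater controller, [0.901819], and air-data computer): 0.807800 × 0.901819 × 0.732800 = 0.533837
Parallel ([0.533837] and actuator driver): 1 − (1 − 0.533837)(1 − 0.773400) = 0.8944

0.8944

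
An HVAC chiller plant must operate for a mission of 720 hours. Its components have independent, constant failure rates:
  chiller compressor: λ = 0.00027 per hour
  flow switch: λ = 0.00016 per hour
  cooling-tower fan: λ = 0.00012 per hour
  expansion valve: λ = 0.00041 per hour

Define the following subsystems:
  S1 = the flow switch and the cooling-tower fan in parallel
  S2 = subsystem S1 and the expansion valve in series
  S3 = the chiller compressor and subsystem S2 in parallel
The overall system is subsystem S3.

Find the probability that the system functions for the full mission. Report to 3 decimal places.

0.954

R(chiller compressor) = exp(−0.00027 × 720) = 0.82333
R(flow switch) = exp(−0.00016 × 720) = 0.89119
R(cooling-tower fan) = exp(−0.00012 × 720) = 0.91723
R(expansion valve) = exp(−0.00041 × 720) = 0.74438
Parallel (flow switch and cooling-tower fan): 1 − (1 − 0.89119)(1 − 0.91723) = 0.99099
Series ([0.99099] and expansion valve): 0.99099 × 0.74438 = 0.73767
Parallel (chiller compressor and [0.73767]): 1 − (1 − 0.82333)(1 − 0.73767) = 0.954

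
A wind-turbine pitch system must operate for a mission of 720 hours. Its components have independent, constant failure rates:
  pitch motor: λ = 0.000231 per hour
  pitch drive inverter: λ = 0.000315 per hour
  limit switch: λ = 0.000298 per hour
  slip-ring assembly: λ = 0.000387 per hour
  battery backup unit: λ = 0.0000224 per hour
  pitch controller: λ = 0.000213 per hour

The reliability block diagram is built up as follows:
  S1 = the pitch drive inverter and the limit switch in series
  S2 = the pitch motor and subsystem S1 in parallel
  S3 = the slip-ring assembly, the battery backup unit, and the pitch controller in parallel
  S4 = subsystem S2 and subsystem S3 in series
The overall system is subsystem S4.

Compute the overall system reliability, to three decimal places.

0.945

R(pitch motor) = exp(−0.000231 × 720) = 0.84678
R(pitch drive inverter) = exp(−0.000315 × 720) = 0.79708
R(limit switch) = exp(−0.000298 × 720) = 0.80690
R(slip-ring assembly) = exp(−0.000387 × 720) = 0.75681
R(battery backup unit) = exp(−0.0000224 × 720) = 0.98400
R(pitch controller) = exp(−0.000213 × 720) = 0.85782
Series (pitch drive inverter and limit switch): 0.79708 × 0.80690 = 0.64316
Parallel (pitch motor and [0.64316]): 1 − (1 − 0.84678)(1 − 0.64316) = 0.94532
Parallel (slip-ring assembly, battery backup unit, and pitch controller): 1 − (1 − 0.75681)(1 − 0.98400)(1 − 0.85782) = 0.99945
Series ([0.94532] and [0.99945]): 0.94532 × 0.99945 = 0.945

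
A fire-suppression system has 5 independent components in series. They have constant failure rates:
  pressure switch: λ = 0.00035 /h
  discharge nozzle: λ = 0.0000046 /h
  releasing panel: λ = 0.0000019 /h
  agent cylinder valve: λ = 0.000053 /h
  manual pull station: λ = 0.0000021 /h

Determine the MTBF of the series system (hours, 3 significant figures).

Series of exponential components: λ_sys = Σ λ_i
λ_sys = 0.00035 + 0.0000046 + 0.0000019 + 0.000053 + 0.0000021 = 4.1160e-04 /h
MTBF = 1 / λ_sys = 2430 h

2430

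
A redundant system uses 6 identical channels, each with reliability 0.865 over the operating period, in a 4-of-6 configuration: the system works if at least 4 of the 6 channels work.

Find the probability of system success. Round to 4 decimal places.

0.9642

R = Σ_{i=4}^{6} C(6,i) p^i (1−p)^{6−i} with p = 0.865
C(6,4)·0.865^4·0.135^2 = 0.153046
C(6,5)·0.865^5·0.135^1 = 0.392252
C(6,6)·0.865^6·0.135^0 = 0.418887
Sum = 0.9642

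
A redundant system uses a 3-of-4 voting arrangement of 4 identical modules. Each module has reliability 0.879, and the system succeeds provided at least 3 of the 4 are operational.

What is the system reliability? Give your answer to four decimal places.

0.9257

R = Σ_{i=3}^{4} C(4,i) p^i (1−p)^{4−i} with p = 0.879
C(4,3)·0.879^3·0.121^1 = 0.328709
C(4,4)·0.879^4·0.121^0 = 0.596974
Sum = 0.9257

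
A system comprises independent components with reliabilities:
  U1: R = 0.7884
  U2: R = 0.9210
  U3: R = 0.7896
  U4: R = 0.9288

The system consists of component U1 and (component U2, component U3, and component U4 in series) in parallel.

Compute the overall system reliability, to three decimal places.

Series (U2, U3, and U4): 0.92100 × 0.78960 × 0.92880 = 0.67544
Parallel (U1 and [0.67544]): 1 − (1 − 0.78840)(1 − 0.67544) = 0.931

0.931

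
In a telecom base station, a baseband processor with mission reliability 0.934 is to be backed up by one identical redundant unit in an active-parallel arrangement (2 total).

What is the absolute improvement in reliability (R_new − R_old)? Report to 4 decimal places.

0.0616

R_before = 0.934
R_after = 1 − (1 − 0.934)^2 = 0.9956
ΔR = 0.9956 − 0.934 = 0.0616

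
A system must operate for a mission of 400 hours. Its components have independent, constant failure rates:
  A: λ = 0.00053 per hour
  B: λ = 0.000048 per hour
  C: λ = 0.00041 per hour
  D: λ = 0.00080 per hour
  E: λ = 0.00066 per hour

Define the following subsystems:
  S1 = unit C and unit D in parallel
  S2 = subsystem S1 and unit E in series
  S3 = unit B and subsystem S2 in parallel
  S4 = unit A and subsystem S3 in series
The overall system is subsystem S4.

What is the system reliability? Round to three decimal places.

0.805

R(A) = exp(−0.00053 × 400) = 0.80896
R(B) = exp(−0.000048 × 400) = 0.98098
R(C) = exp(−0.00041 × 400) = 0.84874
R(D) = exp(−0.00080 × 400) = 0.72615
R(E) = exp(−0.00066 × 400) = 0.76797
Parallel (C and D): 1 − (1 − 0.84874)(1 − 0.72615) = 0.95858
Series ([0.95858] and E): 0.95858 × 0.76797 = 0.73616
Parallel (B and [0.73616]): 1 − (1 − 0.98098)(1 − 0.73616) = 0.99498
Series (A and [0.99498]): 0.80896 × 0.99498 = 0.805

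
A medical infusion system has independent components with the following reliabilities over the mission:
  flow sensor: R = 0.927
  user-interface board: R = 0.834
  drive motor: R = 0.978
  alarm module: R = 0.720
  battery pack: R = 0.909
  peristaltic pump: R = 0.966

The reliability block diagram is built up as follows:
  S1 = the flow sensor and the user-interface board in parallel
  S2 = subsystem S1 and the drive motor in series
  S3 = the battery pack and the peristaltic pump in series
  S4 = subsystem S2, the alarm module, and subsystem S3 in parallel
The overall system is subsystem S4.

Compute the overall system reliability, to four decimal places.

0.9988

Parallel (flow sensor and user-interface board): 1 − (1 − 0.927000)(1 − 0.834000) = 0.987882
Series ([0.987882] and drive motor): 0.987882 × 0.978000 = 0.966149
Series (battery pack and peristaltic pump): 0.909000 × 0.966000 = 0.878094
Parallel ([0.966149], alarm module, and [0.878094]): 1 − (1 − 0.966149)(1 − 0.720000)(1 − 0.878094) = 0.9988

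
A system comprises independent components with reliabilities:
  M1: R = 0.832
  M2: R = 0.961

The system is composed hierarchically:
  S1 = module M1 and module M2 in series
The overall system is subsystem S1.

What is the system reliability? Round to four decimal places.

0.7996

Series (M1 and M2): 0.832000 × 0.961000 = 0.7996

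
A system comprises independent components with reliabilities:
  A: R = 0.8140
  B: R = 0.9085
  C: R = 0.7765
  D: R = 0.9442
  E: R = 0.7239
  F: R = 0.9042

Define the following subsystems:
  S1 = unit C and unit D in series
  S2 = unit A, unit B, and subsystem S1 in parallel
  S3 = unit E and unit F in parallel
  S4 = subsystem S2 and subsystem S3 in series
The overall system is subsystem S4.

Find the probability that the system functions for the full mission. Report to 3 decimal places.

Series (C and D): 0.77650 × 0.94420 = 0.73317
Parallel (A, B, and [0.73317]): 1 − (1 − 0.81400)(1 − 0.90850)(1 − 0.73317) = 0.99546
Parallel (E and F): 1 − (1 − 0.72390)(1 − 0.90420) = 0.97355
Series ([0.99546] and [0.97355]): 0.99546 × 0.97355 = 0.969

0.969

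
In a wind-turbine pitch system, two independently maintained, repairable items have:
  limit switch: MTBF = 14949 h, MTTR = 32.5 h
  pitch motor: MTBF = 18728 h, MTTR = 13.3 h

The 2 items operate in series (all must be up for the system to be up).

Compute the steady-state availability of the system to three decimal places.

A(limit switch) = MTBF/(MTBF+MTTR) = 14949/(14949+32.5) = 0.997831
A(pitch motor) = MTBF/(MTBF+MTTR) = 18728/(18728+13.3) = 0.999290
Series availability: 0.997831 × 0.999290 = 0.997

0.997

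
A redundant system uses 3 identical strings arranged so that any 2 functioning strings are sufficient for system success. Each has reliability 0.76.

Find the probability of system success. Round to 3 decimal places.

0.855

R = Σ_{i=2}^{3} C(3,i) p^i (1−p)^{3−i} with p = 0.76
C(3,2)·0.76^2·0.24^1 = 0.41587
C(3,3)·0.76^3·0.24^0 = 0.43898
Sum = 0.855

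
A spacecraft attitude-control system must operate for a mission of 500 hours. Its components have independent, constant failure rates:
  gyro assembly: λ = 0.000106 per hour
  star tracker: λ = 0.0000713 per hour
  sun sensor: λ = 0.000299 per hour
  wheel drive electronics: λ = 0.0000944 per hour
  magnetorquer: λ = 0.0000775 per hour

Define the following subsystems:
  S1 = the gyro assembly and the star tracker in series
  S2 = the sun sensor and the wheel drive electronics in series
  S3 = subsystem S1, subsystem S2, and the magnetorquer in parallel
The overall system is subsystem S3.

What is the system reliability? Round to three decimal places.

0.999

R(gyro assembly) = exp(−0.000106 × 500) = 0.94838
R(star tracker) = exp(−0.0000713 × 500) = 0.96498
R(sun sensor) = exp(−0.000299 × 500) = 0.86114
R(wheel drive electronics) = exp(−0.0000944 × 500) = 0.95390
R(magnetorquer) = exp(−0.0000775 × 500) = 0.96199
Series (gyro assembly and star tracker): 0.94838 × 0.96498 = 0.91517
Series (sun sensor and wheel drive electronics): 0.86114 × 0.95390 = 0.82144
Parallel ([0.91517], [0.82144], and magnetorquer): 1 − (1 − 0.91517)(1 − 0.82144)(1 − 0.96199) = 0.999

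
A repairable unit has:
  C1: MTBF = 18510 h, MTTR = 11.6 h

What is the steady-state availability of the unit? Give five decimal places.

0.99937

A(C1) = MTBF/(MTBF+MTTR) = 18510/(18510+11.6) = 0.99937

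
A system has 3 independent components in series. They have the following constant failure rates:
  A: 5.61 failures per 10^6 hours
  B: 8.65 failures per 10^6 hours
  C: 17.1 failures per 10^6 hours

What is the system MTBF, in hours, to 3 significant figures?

Series of exponential components: λ_sys = Σ λ_i
λ_sys = 0.00000561 + 0.00000865 + 0.0000171 = 3.1360e-05 /h
MTBF = 1 / λ_sys = 31900 h

31900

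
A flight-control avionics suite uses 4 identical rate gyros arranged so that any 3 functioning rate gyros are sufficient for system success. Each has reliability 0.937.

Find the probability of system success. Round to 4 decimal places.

R = Σ_{i=3}^{4} C(4,i) p^i (1−p)^{4−i} with p = 0.937
C(4,3)·0.937^3·0.063^1 = 0.207310
C(4,4)·0.937^4·0.063^0 = 0.770830
Sum = 0.9781

0.9781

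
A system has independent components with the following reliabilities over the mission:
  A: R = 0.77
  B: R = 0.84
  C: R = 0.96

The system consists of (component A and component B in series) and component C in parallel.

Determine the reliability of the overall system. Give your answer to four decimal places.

0.9859

Series (A and B): 0.770000 × 0.840000 = 0.646800
Parallel ([0.646800] and C): 1 − (1 − 0.646800)(1 − 0.960000) = 0.9859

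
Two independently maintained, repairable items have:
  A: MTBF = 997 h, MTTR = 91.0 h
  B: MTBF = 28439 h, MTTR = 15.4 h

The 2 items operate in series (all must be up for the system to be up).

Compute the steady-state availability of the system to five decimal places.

A(A) = MTBF/(MTBF+MTTR) = 997/(997+91.0) = 0.916360
A(B) = MTBF/(MTBF+MTTR) = 28439/(28439+15.4) = 0.999459
Series availability: 0.916360 × 0.999459 = 0.91586

0.91586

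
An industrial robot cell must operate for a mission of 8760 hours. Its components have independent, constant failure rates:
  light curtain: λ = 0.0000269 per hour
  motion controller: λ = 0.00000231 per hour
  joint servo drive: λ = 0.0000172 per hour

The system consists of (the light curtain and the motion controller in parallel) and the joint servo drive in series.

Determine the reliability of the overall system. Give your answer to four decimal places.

R(light curtain) = exp(−0.0000269 × 8760) = 0.790062
R(motion controller) = exp(−0.00000231 × 8760) = 0.979968
R(joint servo drive) = exp(−0.0000172 × 8760) = 0.860130
Parallel (light curtain and motion controller): 1 − (1 − 0.790062)(1 − 0.979968) = 0.995795
Series ([0.995795] and joint servo drive): 0.995795 × 0.860130 = 0.8565

0.8565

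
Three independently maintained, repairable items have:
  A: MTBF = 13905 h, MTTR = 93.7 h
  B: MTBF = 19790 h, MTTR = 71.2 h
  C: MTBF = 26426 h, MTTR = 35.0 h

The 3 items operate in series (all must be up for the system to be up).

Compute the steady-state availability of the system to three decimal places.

0.988

A(A) = MTBF/(MTBF+MTTR) = 13905/(13905+93.7) = 0.993307
A(B) = MTBF/(MTBF+MTTR) = 19790/(19790+71.2) = 0.996415
A(C) = MTBF/(MTBF+MTTR) = 26426/(26426+35.0) = 0.998677
Series availability: 0.993307 × 0.996415 × 0.998677 = 0.988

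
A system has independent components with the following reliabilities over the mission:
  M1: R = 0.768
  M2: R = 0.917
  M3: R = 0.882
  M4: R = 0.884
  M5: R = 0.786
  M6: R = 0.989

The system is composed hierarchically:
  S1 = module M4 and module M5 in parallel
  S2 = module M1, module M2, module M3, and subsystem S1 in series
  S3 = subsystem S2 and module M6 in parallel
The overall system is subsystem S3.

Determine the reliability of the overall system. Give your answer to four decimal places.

0.9957

Parallel (M4 and M5): 1 − (1 − 0.884000)(1 − 0.786000) = 0.975176
Series (M1, M2, M3, and [0.975176]): 0.768000 × 0.917000 × 0.882000 × 0.975176 = 0.605734
Parallel ([0.605734] and M6): 1 − (1 − 0.605734)(1 − 0.989000) = 0.9957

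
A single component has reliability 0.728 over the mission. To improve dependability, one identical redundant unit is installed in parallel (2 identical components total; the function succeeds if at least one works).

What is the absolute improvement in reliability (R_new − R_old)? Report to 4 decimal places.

R_before = 0.728
R_after = 1 − (1 − 0.728)^2 = 0.9260
ΔR = 0.9260 − 0.728 = 0.1980

0.1980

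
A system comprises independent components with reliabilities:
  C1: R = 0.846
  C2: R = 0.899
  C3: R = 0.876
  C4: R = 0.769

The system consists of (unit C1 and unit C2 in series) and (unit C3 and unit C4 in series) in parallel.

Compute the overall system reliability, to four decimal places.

0.9219

Series (C1 and C2): 0.846000 × 0.899000 = 0.760554
Series (C3 and C4): 0.876000 × 0.769000 = 0.673644
Parallel ([0.760554] and [0.673644]): 1 − (1 − 0.760554)(1 − 0.673644) = 0.9219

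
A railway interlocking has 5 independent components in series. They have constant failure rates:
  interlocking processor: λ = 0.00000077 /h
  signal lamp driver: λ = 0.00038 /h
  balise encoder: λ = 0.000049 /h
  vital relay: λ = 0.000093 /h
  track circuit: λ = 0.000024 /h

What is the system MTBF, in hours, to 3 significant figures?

Series of exponential components: λ_sys = Σ λ_i
λ_sys = 0.00000077 + 0.00038 + 0.000049 + 0.000093 + 0.000024 = 5.4677e-04 /h
MTBF = 1 / λ_sys = 1830 h

1830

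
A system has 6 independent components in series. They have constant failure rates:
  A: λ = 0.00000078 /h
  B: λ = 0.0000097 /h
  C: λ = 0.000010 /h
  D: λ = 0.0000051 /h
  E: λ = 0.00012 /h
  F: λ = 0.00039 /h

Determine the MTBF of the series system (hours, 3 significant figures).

1870

Series of exponential components: λ_sys = Σ λ_i
λ_sys = 0.00000078 + 0.0000097 + 0.000010 + 0.0000051 + 0.00012 + 0.00039 = 5.3558e-04 /h
MTBF = 1 / λ_sys = 1870 h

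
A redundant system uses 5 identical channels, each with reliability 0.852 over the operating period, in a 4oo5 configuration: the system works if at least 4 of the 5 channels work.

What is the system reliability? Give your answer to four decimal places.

0.8389

R = Σ_{i=4}^{5} C(5,i) p^i (1−p)^{5−i} with p = 0.852
C(5,4)·0.852^4·0.148^1 = 0.389933
C(5,5)·0.852^5·0.148^0 = 0.448950
Sum = 0.8389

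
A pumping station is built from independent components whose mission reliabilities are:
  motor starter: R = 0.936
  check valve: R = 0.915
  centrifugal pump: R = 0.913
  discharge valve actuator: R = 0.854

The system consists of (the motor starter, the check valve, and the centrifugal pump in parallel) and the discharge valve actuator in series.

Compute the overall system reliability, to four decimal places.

0.8536

Parallel (motor starter, check valve, and centrifugal pump): 1 − (1 − 0.936000)(1 − 0.915000)(1 − 0.913000) = 0.999527
Series ([0.999527] and discharge valve actuator): 0.999527 × 0.854000 = 0.8536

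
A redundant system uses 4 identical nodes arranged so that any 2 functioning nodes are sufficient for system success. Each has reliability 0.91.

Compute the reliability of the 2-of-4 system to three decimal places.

0.997

R = Σ_{i=2}^{4} C(4,i) p^i (1−p)^{4−i} with p = 0.91
C(4,2)·0.91^2·0.09^2 = 0.04025
C(4,3)·0.91^3·0.09^1 = 0.27129
C(4,4)·0.91^4·0.09^0 = 0.68575
Sum = 0.997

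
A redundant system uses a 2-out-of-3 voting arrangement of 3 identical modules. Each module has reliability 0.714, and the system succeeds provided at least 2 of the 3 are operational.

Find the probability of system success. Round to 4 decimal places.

R = Σ_{i=2}^{3} C(3,i) p^i (1−p)^{3−i} with p = 0.714
C(3,2)·0.714^2·0.286^1 = 0.437405
C(3,3)·0.714^3·0.286^0 = 0.363994
Sum = 0.8014

0.8014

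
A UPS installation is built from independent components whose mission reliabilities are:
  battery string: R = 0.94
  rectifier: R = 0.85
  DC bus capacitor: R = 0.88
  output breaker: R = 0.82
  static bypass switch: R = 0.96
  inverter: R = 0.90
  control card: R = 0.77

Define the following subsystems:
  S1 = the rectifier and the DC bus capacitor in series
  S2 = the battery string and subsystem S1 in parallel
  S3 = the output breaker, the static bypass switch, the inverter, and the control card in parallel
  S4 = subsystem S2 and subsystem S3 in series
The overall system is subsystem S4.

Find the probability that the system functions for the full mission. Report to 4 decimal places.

0.9847

Series (rectifier and DC bus capacitor): 0.850000 × 0.880000 = 0.748000
Parallel (battery string and [0.748000]): 1 − (1 − 0.940000)(1 − 0.748000) = 0.984880
Parallel (output breaker, static bypass switch, inverter, and control card): 1 − (1 − 0.820000)(1 − 0.960000)(1 − 0.900000)(1 − 0.770000) = 0.999834
Series ([0.984880] and [0.999834]): 0.984880 × 0.999834 = 0.9847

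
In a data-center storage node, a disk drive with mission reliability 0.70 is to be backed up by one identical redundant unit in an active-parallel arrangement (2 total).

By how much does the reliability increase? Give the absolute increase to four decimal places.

R_before = 0.70
R_after = 1 − (1 − 0.70)^2 = 0.9100
ΔR = 0.9100 − 0.70 = 0.2100

0.2100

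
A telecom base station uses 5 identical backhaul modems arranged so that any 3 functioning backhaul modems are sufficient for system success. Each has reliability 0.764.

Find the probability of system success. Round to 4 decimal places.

0.9107

R = Σ_{i=3}^{5} C(5,i) p^i (1−p)^{5−i} with p = 0.764
C(5,3)·0.764^3·0.236^2 = 0.248373
C(5,4)·0.764^4·0.236^1 = 0.402027
C(5,5)·0.764^5·0.236^0 = 0.260296
Sum = 0.9107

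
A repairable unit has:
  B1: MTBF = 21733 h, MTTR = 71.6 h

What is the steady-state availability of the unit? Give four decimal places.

A(B1) = MTBF/(MTBF+MTTR) = 21733/(21733+71.6) = 0.9967

0.9967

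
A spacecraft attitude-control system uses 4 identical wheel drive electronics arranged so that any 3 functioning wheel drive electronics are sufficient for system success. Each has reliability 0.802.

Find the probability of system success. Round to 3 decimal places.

0.822

R = Σ_{i=3}^{4} C(4,i) p^i (1−p)^{4−i} with p = 0.802
C(4,3)·0.802^3·0.198^1 = 0.40855
C(4,4)·0.802^4·0.198^0 = 0.41371
Sum = 0.822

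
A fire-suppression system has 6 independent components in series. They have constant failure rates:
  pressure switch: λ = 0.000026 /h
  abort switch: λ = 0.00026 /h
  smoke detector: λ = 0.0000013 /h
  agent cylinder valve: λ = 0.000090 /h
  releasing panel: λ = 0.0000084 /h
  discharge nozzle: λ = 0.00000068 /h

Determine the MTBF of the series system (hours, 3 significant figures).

Series of exponential components: λ_sys = Σ λ_i
λ_sys = 0.000026 + 0.00026 + 0.0000013 + 0.000090 + 0.0000084 + 0.00000068 = 3.8638e-04 /h
MTBF = 1 / λ_sys = 2590 h

2590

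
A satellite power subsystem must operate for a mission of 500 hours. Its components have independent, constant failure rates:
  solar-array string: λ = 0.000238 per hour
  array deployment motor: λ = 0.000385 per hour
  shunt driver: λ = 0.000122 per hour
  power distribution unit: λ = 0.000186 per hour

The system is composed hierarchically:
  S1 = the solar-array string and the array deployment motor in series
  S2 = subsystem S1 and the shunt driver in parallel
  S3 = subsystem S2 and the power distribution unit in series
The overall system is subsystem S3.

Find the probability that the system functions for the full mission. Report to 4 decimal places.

R(solar-array string) = exp(−0.000238 × 500) = 0.887808
R(array deployment motor) = exp(−0.000385 × 500) = 0.824894
R(shunt driver) = exp(−0.000122 × 500) = 0.940823
R(power distribution unit) = exp(−0.000186 × 500) = 0.911194
Series (solar-array string and array deployment motor): 0.887808 × 0.824894 = 0.732347
Parallel ([0.732347] and shunt driver): 1 − (1 − 0.732347)(1 − 0.940823) = 0.984161
Series ([0.984161] and power distribution unit): 0.984161 × 0.911194 = 0.8968

0.8968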